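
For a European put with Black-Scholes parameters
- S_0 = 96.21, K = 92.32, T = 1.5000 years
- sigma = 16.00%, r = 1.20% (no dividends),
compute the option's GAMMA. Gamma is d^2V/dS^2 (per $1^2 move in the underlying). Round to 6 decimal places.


Answer: Gamma = 0.019530

Derivation:
d1 = 0.4004532977; d2 = 0.2044941183
phi(d1) = 0.3682033341; exp(-qT) = 1.0000000000; exp(-rT) = 0.9821610324
Gamma = exp(-qT) * phi(d1) / (S * sigma * sqrt(T)) = 1.0000000000 * 0.3682033341 / (96.2100 * 0.1600 * 1.2247448714) = 0.019530


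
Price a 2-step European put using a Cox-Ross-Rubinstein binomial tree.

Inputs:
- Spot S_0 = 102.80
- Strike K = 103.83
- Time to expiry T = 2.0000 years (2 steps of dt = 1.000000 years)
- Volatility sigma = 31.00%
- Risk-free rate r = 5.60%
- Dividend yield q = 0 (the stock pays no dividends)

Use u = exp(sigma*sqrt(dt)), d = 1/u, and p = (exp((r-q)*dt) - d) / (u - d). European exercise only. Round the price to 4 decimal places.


Answer: Price = V(0,0) = 10.6851

Derivation:
dt = T/N = 1.000000
u = exp(sigma*sqrt(dt)) = 1.363425; d = 1/u = 0.733447
p = (exp((r-q)*dt) - d) / (u - d) = 0.514543
Discount per step: exp(-r*dt) = 0.945539
Stock lattice S(k, i) with i counting down-moves:
  k=0: S(0,0) = 102.8000
  k=1: S(1,0) = 140.1601; S(1,1) = 75.3983
  k=2: S(2,0) = 191.0978; S(2,1) = 102.8000; S(2,2) = 55.3007
Terminal payoffs V(N, i) = max(K - S_T, 0):
  V(2,0) = 0.000000; V(2,1) = 1.030000; V(2,2) = 48.529312
Backward induction: V(k, i) = exp(-r*dt) * [p * V(k+1, i) + (1-p) * V(k+1, i+1)].
  V(1,0) = exp(-r*dt) * [p*0.000000 + (1-p)*1.030000] = 0.472789
  V(1,1) = exp(-r*dt) * [p*1.030000 + (1-p)*48.529312] = 22.776981
  V(0,0) = exp(-r*dt) * [p*0.472789 + (1-p)*22.776981] = 10.685084


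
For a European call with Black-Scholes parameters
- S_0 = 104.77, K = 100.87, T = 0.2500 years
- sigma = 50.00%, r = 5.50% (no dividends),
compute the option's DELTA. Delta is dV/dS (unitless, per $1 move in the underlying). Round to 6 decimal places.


d1 = 0.3317396492; d2 = 0.0817396492
phi(d1) = 0.3775832780; exp(-qT) = 1.0000000000; exp(-rT) = 0.9863440995
N(d1) = 0.6299570706
Delta = exp(-qT) * N(d1) = 1.0000000000 * 0.6299570706 = 0.629957

Answer: Delta = 0.629957


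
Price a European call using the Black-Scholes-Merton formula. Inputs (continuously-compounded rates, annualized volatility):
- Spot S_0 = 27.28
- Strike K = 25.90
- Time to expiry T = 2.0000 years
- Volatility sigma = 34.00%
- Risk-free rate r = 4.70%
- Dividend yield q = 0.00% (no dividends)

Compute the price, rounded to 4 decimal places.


Answer: Price = 6.8990

Derivation:
d1 = (ln(S/K) + (r - q + 0.5*sigma^2) * T) / (sigma * sqrt(T)) = 0.54387090
d2 = d1 - sigma * sqrt(T) = 0.06303829
exp(-rT) = 0.91028276; exp(-qT) = 1.00000000
C = S_0 * exp(-qT) * N(d1) - K * exp(-rT) * N(d2)
N(d1) = 0.70673484; N(d2) = 0.52513199
C = 27.2800 * 1.00000000 * 0.70673484 - 25.9000 * 0.91028276 * 0.52513199 = 6.8990


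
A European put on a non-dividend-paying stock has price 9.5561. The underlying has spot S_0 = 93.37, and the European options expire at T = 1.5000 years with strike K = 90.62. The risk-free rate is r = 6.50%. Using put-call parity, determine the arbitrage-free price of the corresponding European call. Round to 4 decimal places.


Answer: Call price = 20.7245

Derivation:
Put-call parity: C - P = S_0 * exp(-qT) - K * exp(-rT).
S_0 * exp(-qT) = 93.3700 * 1.00000000 = 93.37000000
K * exp(-rT) = 90.6200 * 0.90710234 = 82.20161419
C = P + S*exp(-qT) - K*exp(-rT)
C = 9.5561 + 93.37000000 - 82.20161419 = 20.7245


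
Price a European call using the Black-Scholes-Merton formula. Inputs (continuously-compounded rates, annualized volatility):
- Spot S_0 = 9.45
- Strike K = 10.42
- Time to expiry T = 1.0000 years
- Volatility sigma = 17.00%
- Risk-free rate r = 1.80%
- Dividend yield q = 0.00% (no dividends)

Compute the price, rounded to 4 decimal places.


Answer: Price = 0.3464

Derivation:
d1 = (ln(S/K) + (r - q + 0.5*sigma^2) * T) / (sigma * sqrt(T)) = -0.38389585
d2 = d1 - sigma * sqrt(T) = -0.55389585
exp(-rT) = 0.98216103; exp(-qT) = 1.00000000
C = S_0 * exp(-qT) * N(d1) - K * exp(-rT) * N(d2)
N(d1) = 0.35052782; N(d2) = 0.28982506
C = 9.4500 * 1.00000000 * 0.35052782 - 10.4200 * 0.98216103 * 0.28982506 = 0.3464


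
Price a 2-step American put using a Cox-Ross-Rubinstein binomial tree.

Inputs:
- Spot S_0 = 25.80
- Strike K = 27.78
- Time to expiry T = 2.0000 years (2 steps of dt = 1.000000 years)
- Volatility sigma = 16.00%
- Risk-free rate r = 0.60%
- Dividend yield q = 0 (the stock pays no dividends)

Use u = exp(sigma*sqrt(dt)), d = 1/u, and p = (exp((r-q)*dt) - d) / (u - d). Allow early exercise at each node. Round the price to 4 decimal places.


dt = T/N = 1.000000
u = exp(sigma*sqrt(dt)) = 1.173511; d = 1/u = 0.852144
p = (exp((r-q)*dt) - d) / (u - d) = 0.478811
Discount per step: exp(-r*dt) = 0.994018
Stock lattice S(k, i) with i counting down-moves:
  k=0: S(0,0) = 25.8000
  k=1: S(1,0) = 30.2766; S(1,1) = 21.9853
  k=2: S(2,0) = 35.5299; S(2,1) = 25.8000; S(2,2) = 18.7346
Terminal payoffs V(N, i) = max(K - S_T, 0):
  V(2,0) = 0.000000; V(2,1) = 1.980000; V(2,2) = 9.045355
Backward induction: V(k, i) = exp(-r*dt) * [p * V(k+1, i) + (1-p) * V(k+1, i+1)]; then take max(V_cont, immediate exercise) for American.
  V(1,0) = exp(-r*dt) * [p*0.000000 + (1-p)*1.980000] = 1.025780; exercise = 0.000000; V(1,0) = max -> 1.025780
  V(1,1) = exp(-r*dt) * [p*1.980000 + (1-p)*9.045355] = 5.628509; exercise = 5.794690; V(1,1) = max -> 5.794690
  V(0,0) = exp(-r*dt) * [p*1.025780 + (1-p)*5.794690] = 3.490277; exercise = 1.980000; V(0,0) = max -> 3.490277

Answer: Price = V(0,0) = 3.4903


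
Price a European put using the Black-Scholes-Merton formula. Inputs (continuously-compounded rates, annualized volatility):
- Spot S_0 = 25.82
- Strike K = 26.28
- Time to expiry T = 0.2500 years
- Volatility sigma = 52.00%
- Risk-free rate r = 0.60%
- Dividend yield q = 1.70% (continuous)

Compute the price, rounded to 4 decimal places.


d1 = (ln(S/K) + (r - q + 0.5*sigma^2) * T) / (sigma * sqrt(T)) = 0.05150458
d2 = d1 - sigma * sqrt(T) = -0.20849542
exp(-rT) = 0.99850112; exp(-qT) = 0.99575902
P = K * exp(-rT) * N(-d2) - S_0 * exp(-qT) * N(-d1)
N(-d1) = 0.47946172; N(-d2) = 0.58257892
P = 26.2800 * 0.99850112 * 0.58257892 - 25.8200 * 0.99575902 * 0.47946172 = 2.9600

Answer: Price = 2.9600


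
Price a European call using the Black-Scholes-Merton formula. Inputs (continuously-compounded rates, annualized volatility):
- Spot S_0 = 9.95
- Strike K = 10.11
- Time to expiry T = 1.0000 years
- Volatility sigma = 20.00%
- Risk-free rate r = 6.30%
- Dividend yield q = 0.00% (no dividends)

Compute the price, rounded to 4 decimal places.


Answer: Price = 1.0243

Derivation:
d1 = (ln(S/K) + (r - q + 0.5*sigma^2) * T) / (sigma * sqrt(T)) = 0.33523759
d2 = d1 - sigma * sqrt(T) = 0.13523759
exp(-rT) = 0.93894347; exp(-qT) = 1.00000000
C = S_0 * exp(-qT) * N(d1) - K * exp(-rT) * N(d2)
N(d1) = 0.63127707; N(d2) = 0.55378799
C = 9.9500 * 1.00000000 * 0.63127707 - 10.1100 * 0.93894347 * 0.55378799 = 1.0243


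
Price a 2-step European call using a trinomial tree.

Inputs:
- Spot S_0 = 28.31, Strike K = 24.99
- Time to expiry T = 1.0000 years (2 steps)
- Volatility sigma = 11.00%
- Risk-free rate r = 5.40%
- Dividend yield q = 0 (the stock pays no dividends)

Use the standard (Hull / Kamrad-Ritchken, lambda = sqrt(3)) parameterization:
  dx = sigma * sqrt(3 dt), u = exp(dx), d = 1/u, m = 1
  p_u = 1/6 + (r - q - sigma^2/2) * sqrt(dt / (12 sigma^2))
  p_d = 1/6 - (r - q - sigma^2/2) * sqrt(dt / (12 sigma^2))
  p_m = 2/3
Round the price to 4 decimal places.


Answer: Price = V(0,0) = 4.6613

Derivation:
dt = T/N = 0.500000; dx = sigma*sqrt(3*dt) = 0.134722
u = exp(dx) = 1.144219; d = 1/u = 0.873959
p_u = 0.255646, p_m = 0.666667, p_d = 0.077687
Discount per step: exp(-r*dt) = 0.973361
Stock lattice S(k, j) with j the centered position index:
  k=0: S(0,+0) = 28.3100
  k=1: S(1,-1) = 24.7418; S(1,+0) = 28.3100; S(1,+1) = 32.3928
  k=2: S(2,-2) = 21.6233; S(2,-1) = 24.7418; S(2,+0) = 28.3100; S(2,+1) = 32.3928; S(2,+2) = 37.0645
Terminal payoffs V(N, j) = max(S_T - K, 0):
  V(2,-2) = 0.000000; V(2,-1) = 0.000000; V(2,+0) = 3.320000; V(2,+1) = 7.402828; V(2,+2) = 12.074475
Backward induction: V(k, j) = exp(-r*dt) * [p_u * V(k+1, j+1) + p_m * V(k+1, j) + p_d * V(k+1, j-1)]
  V(1,-1) = exp(-r*dt) * [p_u*3.320000 + p_m*0.000000 + p_d*0.000000] = 0.826136
  V(1,+0) = exp(-r*dt) * [p_u*7.402828 + p_m*3.320000 + p_d*0.000000] = 3.996464
  V(1,+1) = exp(-r*dt) * [p_u*12.074475 + p_m*7.402828 + p_d*3.320000] = 8.059367
  V(0,+0) = exp(-r*dt) * [p_u*8.059367 + p_m*3.996464 + p_d*0.826136] = 4.661268


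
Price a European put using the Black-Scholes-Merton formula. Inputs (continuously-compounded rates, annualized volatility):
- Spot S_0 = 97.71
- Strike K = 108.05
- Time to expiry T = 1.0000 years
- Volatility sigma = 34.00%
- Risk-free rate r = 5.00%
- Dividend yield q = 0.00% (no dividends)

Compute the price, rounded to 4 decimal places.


d1 = (ln(S/K) + (r - q + 0.5*sigma^2) * T) / (sigma * sqrt(T)) = 0.02120537
d2 = d1 - sigma * sqrt(T) = -0.31879463
exp(-rT) = 0.95122942; exp(-qT) = 1.00000000
P = K * exp(-rT) * N(-d2) - S_0 * exp(-qT) * N(-d1)
N(-d1) = 0.49154092; N(-d2) = 0.62505888
P = 108.0500 * 0.95122942 * 0.62505888 - 97.7100 * 1.00000000 * 0.49154092 = 16.2153

Answer: Price = 16.2153


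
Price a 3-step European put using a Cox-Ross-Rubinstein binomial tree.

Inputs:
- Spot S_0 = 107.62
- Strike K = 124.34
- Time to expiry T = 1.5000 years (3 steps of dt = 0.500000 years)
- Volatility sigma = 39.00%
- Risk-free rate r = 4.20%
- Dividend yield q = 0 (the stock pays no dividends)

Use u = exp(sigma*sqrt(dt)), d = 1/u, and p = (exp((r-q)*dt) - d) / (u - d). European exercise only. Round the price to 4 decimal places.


Answer: Price = V(0,0) = 26.7125

Derivation:
dt = T/N = 0.500000
u = exp(sigma*sqrt(dt)) = 1.317547; d = 1/u = 0.758986
p = (exp((r-q)*dt) - d) / (u - d) = 0.469485
Discount per step: exp(-r*dt) = 0.979219
Stock lattice S(k, i) with i counting down-moves:
  k=0: S(0,0) = 107.6200
  k=1: S(1,0) = 141.7944; S(1,1) = 81.6821
  k=2: S(2,0) = 186.8208; S(2,1) = 107.6200; S(2,2) = 61.9956
  k=3: S(3,0) = 246.1452; S(3,1) = 141.7944; S(3,2) = 81.6821; S(3,3) = 47.0538
Terminal payoffs V(N, i) = max(K - S_T, 0):
  V(3,0) = 0.000000; V(3,1) = 0.000000; V(3,2) = 42.657902; V(3,3) = 77.286203
Backward induction: V(k, i) = exp(-r*dt) * [p * V(k+1, i) + (1-p) * V(k+1, i+1)].
  V(2,0) = exp(-r*dt) * [p*0.000000 + (1-p)*0.000000] = 0.000000
  V(2,1) = exp(-r*dt) * [p*0.000000 + (1-p)*42.657902] = 22.160373
  V(2,2) = exp(-r*dt) * [p*42.657902 + (1-p)*77.286203] = 59.760498
  V(1,0) = exp(-r*dt) * [p*0.000000 + (1-p)*22.160373] = 11.512102
  V(1,1) = exp(-r*dt) * [p*22.160373 + (1-p)*59.760498] = 41.232764
  V(0,0) = exp(-r*dt) * [p*11.512102 + (1-p)*41.232764] = 26.712469


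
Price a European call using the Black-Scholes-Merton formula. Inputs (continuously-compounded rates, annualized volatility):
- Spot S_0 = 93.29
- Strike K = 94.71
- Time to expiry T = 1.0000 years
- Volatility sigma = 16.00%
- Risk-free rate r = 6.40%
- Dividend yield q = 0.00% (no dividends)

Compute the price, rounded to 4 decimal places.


Answer: Price = 8.3007

Derivation:
d1 = (ln(S/K) + (r - q + 0.5*sigma^2) * T) / (sigma * sqrt(T)) = 0.38558331
d2 = d1 - sigma * sqrt(T) = 0.22558331
exp(-rT) = 0.93800500; exp(-qT) = 1.00000000
C = S_0 * exp(-qT) * N(d1) - K * exp(-rT) * N(d2)
N(d1) = 0.65009735; N(d2) = 0.58923724
C = 93.2900 * 1.00000000 * 0.65009735 - 94.7100 * 0.93800500 * 0.58923724 = 8.3007


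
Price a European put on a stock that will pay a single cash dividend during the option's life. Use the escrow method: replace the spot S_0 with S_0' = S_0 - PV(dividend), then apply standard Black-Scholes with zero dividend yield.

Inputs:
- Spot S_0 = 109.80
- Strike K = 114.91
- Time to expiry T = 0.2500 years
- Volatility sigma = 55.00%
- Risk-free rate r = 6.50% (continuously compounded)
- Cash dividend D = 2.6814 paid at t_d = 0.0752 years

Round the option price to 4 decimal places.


PV(D) = D * exp(-r * t_d) = 2.6814 * 0.99512393 = 2.66832530
S_0' = S_0 - PV(D) = 109.8000 - 2.66832530 = 107.13167470
d1 = (ln(S_0'/K) + (r + sigma^2/2)*T) / (sigma*sqrt(T)) = -0.05828375
d2 = d1 - sigma*sqrt(T) = -0.33328375
exp(-rT) = 0.98388132
N(-d1) = 0.52323869; N(-d2) = 0.63053995
P = K * exp(-rT) * N(-d2) - S_0' * N(-d1) = 114.9100 * 0.98388132 * 0.63053995 - 107.13167470 * 0.52323869 = 15.2320

Answer: Price = 15.2320


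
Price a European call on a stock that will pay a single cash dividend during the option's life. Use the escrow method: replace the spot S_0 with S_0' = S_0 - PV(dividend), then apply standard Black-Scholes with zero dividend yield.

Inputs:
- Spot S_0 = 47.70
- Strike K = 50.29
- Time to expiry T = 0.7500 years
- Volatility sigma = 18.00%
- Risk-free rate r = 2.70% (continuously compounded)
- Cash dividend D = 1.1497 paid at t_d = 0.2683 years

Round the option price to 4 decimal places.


Answer: Price = 1.8108

Derivation:
PV(D) = D * exp(-r * t_d) = 1.1497 * 0.99278208 = 1.14140155
S_0' = S_0 - PV(D) = 47.7000 - 1.14140155 = 46.55859845
d1 = (ln(S_0'/K) + (r + sigma^2/2)*T) / (sigma*sqrt(T)) = -0.28671567
d2 = d1 - sigma*sqrt(T) = -0.44260024
exp(-rT) = 0.97995365
N(d1) = 0.38716502; N(d2) = 0.32902746
C = S_0' * N(d1) - K * exp(-rT) * N(d2) = 46.55859845 * 0.38716502 - 50.2900 * 0.97995365 * 0.32902746 = 1.8108


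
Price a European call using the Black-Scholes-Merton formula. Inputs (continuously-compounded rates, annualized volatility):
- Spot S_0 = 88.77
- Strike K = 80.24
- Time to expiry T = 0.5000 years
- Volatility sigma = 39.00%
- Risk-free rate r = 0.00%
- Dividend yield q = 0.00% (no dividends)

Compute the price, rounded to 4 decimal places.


d1 = (ln(S/K) + (r - q + 0.5*sigma^2) * T) / (sigma * sqrt(T)) = 0.50422737
d2 = d1 - sigma * sqrt(T) = 0.22845573
exp(-rT) = 1.00000000; exp(-qT) = 1.00000000
C = S_0 * exp(-qT) * N(d1) - K * exp(-rT) * N(d2)
N(d1) = 0.69294920; N(d2) = 0.59035401
C = 88.7700 * 1.00000000 * 0.69294920 - 80.2400 * 1.00000000 * 0.59035401 = 14.1431

Answer: Price = 14.1431


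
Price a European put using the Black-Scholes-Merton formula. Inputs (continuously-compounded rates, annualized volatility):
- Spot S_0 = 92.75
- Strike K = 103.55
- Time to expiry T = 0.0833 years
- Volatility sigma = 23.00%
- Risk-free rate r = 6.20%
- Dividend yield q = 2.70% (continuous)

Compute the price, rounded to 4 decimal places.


Answer: Price = 10.6202

Derivation:
d1 = (ln(S/K) + (r - q + 0.5*sigma^2) * T) / (sigma * sqrt(T)) = -1.58217740
d2 = d1 - sigma * sqrt(T) = -1.64855940
exp(-rT) = 0.99484871; exp(-qT) = 0.99775343
P = K * exp(-rT) * N(-d2) - S_0 * exp(-qT) * N(-d1)
N(-d1) = 0.94319546; N(-d2) = 0.95038103
P = 103.5500 * 0.99484871 * 0.95038103 - 92.7500 * 0.99775343 * 0.94319546 = 10.6202


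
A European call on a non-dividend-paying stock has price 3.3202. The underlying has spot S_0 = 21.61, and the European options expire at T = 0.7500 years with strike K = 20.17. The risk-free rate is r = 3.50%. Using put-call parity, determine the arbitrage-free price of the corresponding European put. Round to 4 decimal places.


Put-call parity: C - P = S_0 * exp(-qT) - K * exp(-rT).
S_0 * exp(-qT) = 21.6100 * 1.00000000 = 21.61000000
K * exp(-rT) = 20.1700 * 0.97409154 = 19.64742629
P = C - S*exp(-qT) + K*exp(-rT)
P = 3.3202 - 21.61000000 + 19.64742629 = 1.3576

Answer: Put price = 1.3576


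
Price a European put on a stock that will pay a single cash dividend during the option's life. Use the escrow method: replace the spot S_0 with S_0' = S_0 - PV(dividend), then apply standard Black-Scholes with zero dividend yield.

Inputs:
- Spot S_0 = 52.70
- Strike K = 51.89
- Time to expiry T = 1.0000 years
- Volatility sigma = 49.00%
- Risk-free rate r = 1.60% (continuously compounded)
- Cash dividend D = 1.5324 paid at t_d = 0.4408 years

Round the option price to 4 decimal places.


PV(D) = D * exp(-r * t_d) = 1.5324 * 0.99297201 = 1.52163031
S_0' = S_0 - PV(D) = 52.7000 - 1.52163031 = 51.17836969
d1 = (ln(S_0'/K) + (r + sigma^2/2)*T) / (sigma*sqrt(T)) = 0.24947119
d2 = d1 - sigma*sqrt(T) = -0.24052881
exp(-rT) = 0.98412732
N(-d1) = 0.40149816; N(-d2) = 0.59503983
P = K * exp(-rT) * N(-d2) - S_0' * N(-d1) = 51.8900 * 0.98412732 * 0.59503983 - 51.17836969 * 0.40149816 = 9.8385

Answer: Price = 9.8385


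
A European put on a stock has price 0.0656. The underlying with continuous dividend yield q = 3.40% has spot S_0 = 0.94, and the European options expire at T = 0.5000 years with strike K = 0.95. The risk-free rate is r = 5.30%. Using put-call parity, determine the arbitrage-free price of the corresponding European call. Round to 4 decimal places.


Answer: Call price = 0.0646

Derivation:
Put-call parity: C - P = S_0 * exp(-qT) - K * exp(-rT).
S_0 * exp(-qT) = 0.9400 * 0.98314368 = 0.92415506
K * exp(-rT) = 0.9500 * 0.97384804 = 0.92515564
C = P + S*exp(-qT) - K*exp(-rT)
C = 0.0656 + 0.92415506 - 0.92515564 = 0.0646


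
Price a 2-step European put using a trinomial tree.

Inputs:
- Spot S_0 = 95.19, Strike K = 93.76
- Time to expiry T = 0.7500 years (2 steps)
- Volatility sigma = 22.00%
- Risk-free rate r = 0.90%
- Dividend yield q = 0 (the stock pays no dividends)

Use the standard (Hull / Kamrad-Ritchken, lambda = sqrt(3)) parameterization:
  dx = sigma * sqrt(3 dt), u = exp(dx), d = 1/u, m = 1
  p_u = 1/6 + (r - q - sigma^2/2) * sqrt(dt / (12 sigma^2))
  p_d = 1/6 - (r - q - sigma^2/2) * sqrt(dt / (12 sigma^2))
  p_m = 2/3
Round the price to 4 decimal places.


Answer: Price = V(0,0) = 5.4373

Derivation:
dt = T/N = 0.375000; dx = sigma*sqrt(3*dt) = 0.233345
u = exp(dx) = 1.262817; d = 1/u = 0.791880
p_u = 0.154453, p_m = 0.666667, p_d = 0.178880
Discount per step: exp(-r*dt) = 0.996631
Stock lattice S(k, j) with j the centered position index:
  k=0: S(0,+0) = 95.1900
  k=1: S(1,-1) = 75.3791; S(1,+0) = 95.1900; S(1,+1) = 120.2076
  k=2: S(2,-2) = 59.6912; S(2,-1) = 75.3791; S(2,+0) = 95.1900; S(2,+1) = 120.2076; S(2,+2) = 151.8002
Terminal payoffs V(N, j) = max(K - S_T, 0):
  V(2,-2) = 34.068811; V(2,-1) = 18.380930; V(2,+0) = 0.000000; V(2,+1) = 0.000000; V(2,+2) = 0.000000
Backward induction: V(k, j) = exp(-r*dt) * [p_u * V(k+1, j+1) + p_m * V(k+1, j) + p_d * V(k+1, j-1)]
  V(1,-1) = exp(-r*dt) * [p_u*0.000000 + p_m*18.380930 + p_d*34.068811] = 18.286372
  V(1,+0) = exp(-r*dt) * [p_u*0.000000 + p_m*0.000000 + p_d*18.380930] = 3.276908
  V(1,+1) = exp(-r*dt) * [p_u*0.000000 + p_m*0.000000 + p_d*0.000000] = 0.000000
  V(0,+0) = exp(-r*dt) * [p_u*0.000000 + p_m*3.276908 + p_d*18.286372] = 5.437296


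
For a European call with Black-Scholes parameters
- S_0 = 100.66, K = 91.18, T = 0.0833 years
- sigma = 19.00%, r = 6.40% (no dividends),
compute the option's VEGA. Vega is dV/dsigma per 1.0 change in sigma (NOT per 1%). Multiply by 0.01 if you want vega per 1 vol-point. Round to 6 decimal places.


Answer: Vega = 1.805456

Derivation:
d1 = 1.9283896594; d2 = 1.8735523545
phi(d1) = 0.0621451891; exp(-qT) = 1.0000000000; exp(-rT) = 0.9946829856
Vega = S * exp(-qT) * phi(d1) * sqrt(T) = 100.6600 * 1.0000000000 * 0.0621451891 * 0.2886173938 = 1.805456


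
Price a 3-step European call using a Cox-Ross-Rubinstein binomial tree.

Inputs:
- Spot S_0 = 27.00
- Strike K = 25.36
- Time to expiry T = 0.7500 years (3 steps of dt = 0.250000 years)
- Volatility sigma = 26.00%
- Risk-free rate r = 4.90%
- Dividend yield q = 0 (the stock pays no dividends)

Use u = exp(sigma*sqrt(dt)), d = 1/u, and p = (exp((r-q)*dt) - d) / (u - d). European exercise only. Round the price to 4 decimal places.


dt = T/N = 0.250000
u = exp(sigma*sqrt(dt)) = 1.138828; d = 1/u = 0.878095
p = (exp((r-q)*dt) - d) / (u - d) = 0.514818
Discount per step: exp(-r*dt) = 0.987825
Stock lattice S(k, i) with i counting down-moves:
  k=0: S(0,0) = 27.0000
  k=1: S(1,0) = 30.7484; S(1,1) = 23.7086
  k=2: S(2,0) = 35.0171; S(2,1) = 27.0000; S(2,2) = 20.8184
  k=3: S(3,0) = 39.8785; S(3,1) = 30.7484; S(3,2) = 23.7086; S(3,3) = 18.2805
Terminal payoffs V(N, i) = max(S_T - K, 0):
  V(3,0) = 14.518481; V(3,1) = 5.388366; V(3,2) = 0.000000; V(3,3) = 0.000000
Backward induction: V(k, i) = exp(-r*dt) * [p * V(k+1, i) + (1-p) * V(k+1, i+1)].
  V(2,0) = exp(-r*dt) * [p*14.518481 + (1-p)*5.388366] = 9.965877
  V(2,1) = exp(-r*dt) * [p*5.388366 + (1-p)*0.000000] = 2.740251
  V(2,2) = exp(-r*dt) * [p*0.000000 + (1-p)*0.000000] = 0.000000
  V(1,0) = exp(-r*dt) * [p*9.965877 + (1-p)*2.740251] = 6.381477
  V(1,1) = exp(-r*dt) * [p*2.740251 + (1-p)*0.000000] = 1.393553
  V(0,0) = exp(-r*dt) * [p*6.381477 + (1-p)*1.393553] = 3.913193

Answer: Price = V(0,0) = 3.9132


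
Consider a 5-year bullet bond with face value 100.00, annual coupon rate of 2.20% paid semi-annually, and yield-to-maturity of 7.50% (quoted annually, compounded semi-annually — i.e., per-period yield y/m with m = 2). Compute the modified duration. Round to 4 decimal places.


Answer: Modified duration = 4.5520

Derivation:
Coupon per period c = face * coupon_rate / m = 1.100000
Periods per year m = 2; per-period yield y/m = 0.037500
Number of cashflows N = 10
Cashflows (t years, CF_t, discount factor 1/(1+y/m)^(m*t), PV):
  t = 0.5000: CF_t = 1.100000, DF = 0.963855, PV = 1.060241
  t = 1.0000: CF_t = 1.100000, DF = 0.929017, PV = 1.021919
  t = 1.5000: CF_t = 1.100000, DF = 0.895438, PV = 0.984982
  t = 2.0000: CF_t = 1.100000, DF = 0.863073, PV = 0.949380
  t = 2.5000: CF_t = 1.100000, DF = 0.831878, PV = 0.915065
  t = 3.0000: CF_t = 1.100000, DF = 0.801810, PV = 0.881991
  t = 3.5000: CF_t = 1.100000, DF = 0.772829, PV = 0.850112
  t = 4.0000: CF_t = 1.100000, DF = 0.744895, PV = 0.819385
  t = 4.5000: CF_t = 1.100000, DF = 0.717971, PV = 0.789768
  t = 5.0000: CF_t = 101.100000, DF = 0.692020, PV = 69.963270
Price P = sum_t PV_t = 78.236114
First compute Macaulay numerator sum_t t * PV_t:
  t * PV_t at t = 0.5000: 0.530120
  t * PV_t at t = 1.0000: 1.021919
  t * PV_t at t = 1.5000: 1.477473
  t * PV_t at t = 2.0000: 1.898761
  t * PV_t at t = 2.5000: 2.287664
  t * PV_t at t = 3.0000: 2.645972
  t * PV_t at t = 3.5000: 2.975391
  t * PV_t at t = 4.0000: 3.277539
  t * PV_t at t = 4.5000: 3.553958
  t * PV_t at t = 5.0000: 349.816352
Macaulay duration D = 369.485148 / 78.236114 = 4.722693
Modified duration = D / (1 + y/m) = 4.722693 / (1 + 0.037500) = 4.551993


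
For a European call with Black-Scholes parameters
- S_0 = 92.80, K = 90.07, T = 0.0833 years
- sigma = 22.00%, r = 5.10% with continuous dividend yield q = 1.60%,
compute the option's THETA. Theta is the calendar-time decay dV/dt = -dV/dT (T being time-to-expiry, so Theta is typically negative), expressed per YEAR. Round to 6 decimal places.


Answer: Theta = -14.214727

Derivation:
d1 = 0.5479234753; d2 = 0.4844276487
phi(d1) = 0.3433350108; exp(-qT) = 0.9986680878; exp(-rT) = 0.9957607113
Theta = -S*exp(-qT)*phi(d1)*sigma/(2*sqrt(T)) - r*K*exp(-rT)*N(d2) + q*S*exp(-qT)*N(d1)
N(d1) = 0.7081277755; N(d2) = 0.6859587999; sqrt(T) = 0.2886173938
Term 1 = -92.8000 * 0.9986680878 * 0.3433350108 * 0.2200 / (2 * 0.2886173938) = -12.1271130146
Term 2 = -0.0510 * 90.0700 * 0.9957607113 * 0.6859587999 = -3.1376417668
Term 3 = 0.0160 * 92.8000 * 0.9986680878 * 0.7081277755 = 1.0500277111
Theta = -12.1271130146 + (-3.1376417668) + (1.0500277111) = -14.214727


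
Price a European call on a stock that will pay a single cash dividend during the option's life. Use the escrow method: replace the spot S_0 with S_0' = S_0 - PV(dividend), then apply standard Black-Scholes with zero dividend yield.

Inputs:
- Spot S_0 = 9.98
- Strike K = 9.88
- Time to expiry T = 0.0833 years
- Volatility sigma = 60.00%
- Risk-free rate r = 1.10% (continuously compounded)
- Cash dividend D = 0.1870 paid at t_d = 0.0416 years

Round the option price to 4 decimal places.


PV(D) = D * exp(-r * t_d) = 0.1870 * 0.99954250 = 0.18691445
S_0' = S_0 - PV(D) = 9.9800 - 0.18691445 = 9.79308555
d1 = (ln(S_0'/K) + (r + sigma^2/2)*T) / (sigma*sqrt(T)) = 0.04085206
d2 = d1 - sigma*sqrt(T) = -0.13231838
exp(-rT) = 0.99908412
N(d1) = 0.51629308; N(d2) = 0.44736624
C = S_0' * N(d1) - K * exp(-rT) * N(d2) = 9.79308555 * 0.51629308 - 9.8800 * 0.99908412 * 0.44736624 = 0.6402

Answer: Price = 0.6402


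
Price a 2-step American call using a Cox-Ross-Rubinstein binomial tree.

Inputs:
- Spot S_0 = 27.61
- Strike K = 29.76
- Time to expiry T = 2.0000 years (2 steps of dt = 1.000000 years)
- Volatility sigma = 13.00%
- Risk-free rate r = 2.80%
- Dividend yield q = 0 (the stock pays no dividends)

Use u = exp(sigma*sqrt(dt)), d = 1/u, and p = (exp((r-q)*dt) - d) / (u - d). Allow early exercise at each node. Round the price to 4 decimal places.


Answer: Price = V(0,0) = 1.9004

Derivation:
dt = T/N = 1.000000
u = exp(sigma*sqrt(dt)) = 1.138828; d = 1/u = 0.878095
p = (exp((r-q)*dt) - d) / (u - d) = 0.576453
Discount per step: exp(-r*dt) = 0.972388
Stock lattice S(k, i) with i counting down-moves:
  k=0: S(0,0) = 27.6100
  k=1: S(1,0) = 31.4431; S(1,1) = 24.2442
  k=2: S(2,0) = 35.8082; S(2,1) = 27.6100; S(2,2) = 21.2887
Terminal payoffs V(N, i) = max(S_T - K, 0):
  V(2,0) = 6.048240; V(2,1) = 0.000000; V(2,2) = 0.000000
Backward induction: V(k, i) = exp(-r*dt) * [p * V(k+1, i) + (1-p) * V(k+1, i+1)]; then take max(V_cont, immediate exercise) for American.
  V(1,0) = exp(-r*dt) * [p*6.048240 + (1-p)*0.000000] = 3.390256; exercise = 1.683052; V(1,0) = max -> 3.390256
  V(1,1) = exp(-r*dt) * [p*0.000000 + (1-p)*0.000000] = 0.000000; exercise = 0.000000; V(1,1) = max -> 0.000000
  V(0,0) = exp(-r*dt) * [p*3.390256 + (1-p)*0.000000] = 1.900361; exercise = 0.000000; V(0,0) = max -> 1.900361


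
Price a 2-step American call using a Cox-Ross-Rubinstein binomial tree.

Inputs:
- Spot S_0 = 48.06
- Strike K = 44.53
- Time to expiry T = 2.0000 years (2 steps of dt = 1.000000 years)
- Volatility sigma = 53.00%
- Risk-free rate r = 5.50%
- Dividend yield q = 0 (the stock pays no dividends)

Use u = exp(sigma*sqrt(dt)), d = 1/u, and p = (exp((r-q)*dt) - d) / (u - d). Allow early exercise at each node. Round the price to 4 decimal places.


Answer: Price = V(0,0) = 16.5285

Derivation:
dt = T/N = 1.000000
u = exp(sigma*sqrt(dt)) = 1.698932; d = 1/u = 0.588605
p = (exp((r-q)*dt) - d) / (u - d) = 0.421439
Discount per step: exp(-r*dt) = 0.946485
Stock lattice S(k, i) with i counting down-moves:
  k=0: S(0,0) = 48.0600
  k=1: S(1,0) = 81.6507; S(1,1) = 28.2884
  k=2: S(2,0) = 138.7190; S(2,1) = 48.0600; S(2,2) = 16.6507
Terminal payoffs V(N, i) = max(S_T - K, 0):
  V(2,0) = 94.188990; V(2,1) = 3.530000; V(2,2) = 0.000000
Backward induction: V(k, i) = exp(-r*dt) * [p * V(k+1, i) + (1-p) * V(k+1, i+1)]; then take max(V_cont, immediate exercise) for American.
  V(1,0) = exp(-r*dt) * [p*94.188990 + (1-p)*3.530000] = 39.503703; exercise = 37.120687; V(1,0) = max -> 39.503703
  V(1,1) = exp(-r*dt) * [p*3.530000 + (1-p)*0.000000] = 1.408068; exercise = 0.000000; V(1,1) = max -> 1.408068
  V(0,0) = exp(-r*dt) * [p*39.503703 + (1-p)*1.408068] = 16.528535; exercise = 3.530000; V(0,0) = max -> 16.528535


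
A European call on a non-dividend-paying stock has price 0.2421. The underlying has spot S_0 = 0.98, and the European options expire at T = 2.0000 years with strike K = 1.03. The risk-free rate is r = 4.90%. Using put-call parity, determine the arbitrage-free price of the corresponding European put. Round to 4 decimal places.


Put-call parity: C - P = S_0 * exp(-qT) - K * exp(-rT).
S_0 * exp(-qT) = 0.9800 * 1.00000000 = 0.98000000
K * exp(-rT) = 1.0300 * 0.90664890 = 0.93384837
P = C - S*exp(-qT) + K*exp(-rT)
P = 0.2421 - 0.98000000 + 0.93384837 = 0.1959

Answer: Put price = 0.1959


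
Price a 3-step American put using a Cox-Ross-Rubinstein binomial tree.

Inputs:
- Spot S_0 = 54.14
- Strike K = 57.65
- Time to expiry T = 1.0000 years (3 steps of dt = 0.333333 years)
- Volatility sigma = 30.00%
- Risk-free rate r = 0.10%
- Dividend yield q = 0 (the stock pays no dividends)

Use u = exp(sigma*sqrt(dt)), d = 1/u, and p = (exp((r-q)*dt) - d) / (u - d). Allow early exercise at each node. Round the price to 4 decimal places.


dt = T/N = 0.333333
u = exp(sigma*sqrt(dt)) = 1.189110; d = 1/u = 0.840965
p = (exp((r-q)*dt) - d) / (u - d) = 0.457764
Discount per step: exp(-r*dt) = 0.999667
Stock lattice S(k, i) with i counting down-moves:
  k=0: S(0,0) = 54.1400
  k=1: S(1,0) = 64.3784; S(1,1) = 45.5299
  k=2: S(2,0) = 76.5530; S(2,1) = 54.1400; S(2,2) = 38.2890
  k=3: S(3,0) = 91.0299; S(3,1) = 64.3784; S(3,2) = 45.5299; S(3,3) = 32.1997
Terminal payoffs V(N, i) = max(K - S_T, 0):
  V(3,0) = 0.000000; V(3,1) = 0.000000; V(3,2) = 12.120148; V(3,3) = 25.450271
Backward induction: V(k, i) = exp(-r*dt) * [p * V(k+1, i) + (1-p) * V(k+1, i+1)]; then take max(V_cont, immediate exercise) for American.
  V(2,0) = exp(-r*dt) * [p*0.000000 + (1-p)*0.000000] = 0.000000; exercise = 0.000000; V(2,0) = max -> 0.000000
  V(2,1) = exp(-r*dt) * [p*0.000000 + (1-p)*12.120148] = 6.569787; exercise = 3.510000; V(2,1) = max -> 6.569787
  V(2,2) = exp(-r*dt) * [p*12.120148 + (1-p)*25.450271] = 19.341768; exercise = 19.360982; V(2,2) = max -> 19.360982
  V(1,0) = exp(-r*dt) * [p*0.000000 + (1-p)*6.569787] = 3.561186; exercise = 0.000000; V(1,0) = max -> 3.561186
  V(1,1) = exp(-r*dt) * [p*6.569787 + (1-p)*19.360982] = 13.501129; exercise = 12.120148; V(1,1) = max -> 13.501129
  V(0,0) = exp(-r*dt) * [p*3.561186 + (1-p)*13.501129] = 8.947995; exercise = 3.510000; V(0,0) = max -> 8.947995

Answer: Price = V(0,0) = 8.9480


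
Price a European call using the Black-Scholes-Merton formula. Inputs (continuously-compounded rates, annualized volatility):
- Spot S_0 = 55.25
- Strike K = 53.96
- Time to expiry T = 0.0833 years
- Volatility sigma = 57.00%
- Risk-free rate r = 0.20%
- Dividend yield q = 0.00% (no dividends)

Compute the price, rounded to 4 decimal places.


Answer: Price = 4.2662

Derivation:
d1 = (ln(S/K) + (r - q + 0.5*sigma^2) * T) / (sigma * sqrt(T)) = 0.22687715
d2 = d1 - sigma * sqrt(T) = 0.06236523
exp(-rT) = 0.99983341; exp(-qT) = 1.00000000
C = S_0 * exp(-qT) * N(d1) - K * exp(-rT) * N(d2)
N(d1) = 0.58974036; N(d2) = 0.52486401
C = 55.2500 * 1.00000000 * 0.58974036 - 53.9600 * 0.99983341 * 0.52486401 = 4.2662


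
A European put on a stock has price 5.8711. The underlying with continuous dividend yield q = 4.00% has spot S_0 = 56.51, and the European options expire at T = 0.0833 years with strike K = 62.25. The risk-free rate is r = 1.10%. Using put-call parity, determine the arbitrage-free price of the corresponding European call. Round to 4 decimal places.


Put-call parity: C - P = S_0 * exp(-qT) - K * exp(-rT).
S_0 * exp(-qT) = 56.5100 * 0.99667354 = 56.32202203
K * exp(-rT) = 62.2500 * 0.99908412 = 62.19298645
C = P + S*exp(-qT) - K*exp(-rT)
C = 5.8711 + 56.32202203 - 62.19298645 = 0.0001

Answer: Call price = 0.0001


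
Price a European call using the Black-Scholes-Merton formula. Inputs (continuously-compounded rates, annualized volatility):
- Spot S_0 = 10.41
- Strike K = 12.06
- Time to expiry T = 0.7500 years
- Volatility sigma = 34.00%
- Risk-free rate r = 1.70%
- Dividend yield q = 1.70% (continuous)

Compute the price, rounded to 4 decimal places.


Answer: Price = 0.6411

Derivation:
d1 = (ln(S/K) + (r - q + 0.5*sigma^2) * T) / (sigma * sqrt(T)) = -0.35244622
d2 = d1 - sigma * sqrt(T) = -0.64689486
exp(-rT) = 0.98733094; exp(-qT) = 0.98733094
C = S_0 * exp(-qT) * N(d1) - K * exp(-rT) * N(d2)
N(d1) = 0.36225182; N(d2) = 0.25885000
C = 10.4100 * 0.98733094 * 0.36225182 - 12.0600 * 0.98733094 * 0.25885000 = 0.6411


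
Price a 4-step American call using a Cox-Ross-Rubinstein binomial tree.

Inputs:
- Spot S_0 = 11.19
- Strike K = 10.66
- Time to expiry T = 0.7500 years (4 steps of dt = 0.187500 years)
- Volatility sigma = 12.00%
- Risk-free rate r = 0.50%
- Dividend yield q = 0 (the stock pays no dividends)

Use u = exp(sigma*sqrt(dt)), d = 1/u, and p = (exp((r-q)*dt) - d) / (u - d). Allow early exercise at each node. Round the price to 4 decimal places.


dt = T/N = 0.187500
u = exp(sigma*sqrt(dt)) = 1.053335; d = 1/u = 0.949365
p = (exp((r-q)*dt) - d) / (u - d) = 0.496034
Discount per step: exp(-r*dt) = 0.999063
Stock lattice S(k, i) with i counting down-moves:
  k=0: S(0,0) = 11.1900
  k=1: S(1,0) = 11.7868; S(1,1) = 10.6234
  k=2: S(2,0) = 12.4155; S(2,1) = 11.1900; S(2,2) = 10.0855
  k=3: S(3,0) = 13.0777; S(3,1) = 11.7868; S(3,2) = 10.6234; S(3,3) = 9.5748
  k=4: S(4,0) = 13.7752; S(4,1) = 12.4155; S(4,2) = 11.1900; S(4,3) = 10.0855; S(4,4) = 9.0900
Terminal payoffs V(N, i) = max(S_T - K, 0):
  V(4,0) = 3.115155; V(4,1) = 1.755474; V(4,2) = 0.530000; V(4,3) = 0.000000; V(4,4) = 0.000000
Backward induction: V(k, i) = exp(-r*dt) * [p * V(k+1, i) + (1-p) * V(k+1, i+1)]; then take max(V_cont, immediate exercise) for American.
  V(3,0) = exp(-r*dt) * [p*3.115155 + (1-p)*1.755474] = 2.427645; exercise = 2.417656; V(3,0) = max -> 2.427645
  V(3,1) = exp(-r*dt) * [p*1.755474 + (1-p)*0.530000] = 1.136810; exercise = 1.126821; V(3,1) = max -> 1.136810
  V(3,2) = exp(-r*dt) * [p*0.530000 + (1-p)*0.000000] = 0.262652; exercise = 0.000000; V(3,2) = max -> 0.262652
  V(3,3) = exp(-r*dt) * [p*0.000000 + (1-p)*0.000000] = 0.000000; exercise = 0.000000; V(3,3) = max -> 0.000000
  V(2,0) = exp(-r*dt) * [p*2.427645 + (1-p)*1.136810] = 1.775442; exercise = 1.755474; V(2,0) = max -> 1.775442
  V(2,1) = exp(-r*dt) * [p*1.136810 + (1-p)*0.262652] = 0.695611; exercise = 0.530000; V(2,1) = max -> 0.695611
  V(2,2) = exp(-r*dt) * [p*0.262652 + (1-p)*0.000000] = 0.130162; exercise = 0.000000; V(2,2) = max -> 0.130162
  V(1,0) = exp(-r*dt) * [p*1.775442 + (1-p)*0.695611] = 1.230090; exercise = 1.126821; V(1,0) = max -> 1.230090
  V(1,1) = exp(-r*dt) * [p*0.695611 + (1-p)*0.130162] = 0.410259; exercise = 0.000000; V(1,1) = max -> 0.410259
  V(0,0) = exp(-r*dt) * [p*1.230090 + (1-p)*0.410259] = 0.816158; exercise = 0.530000; V(0,0) = max -> 0.816158

Answer: Price = V(0,0) = 0.8162


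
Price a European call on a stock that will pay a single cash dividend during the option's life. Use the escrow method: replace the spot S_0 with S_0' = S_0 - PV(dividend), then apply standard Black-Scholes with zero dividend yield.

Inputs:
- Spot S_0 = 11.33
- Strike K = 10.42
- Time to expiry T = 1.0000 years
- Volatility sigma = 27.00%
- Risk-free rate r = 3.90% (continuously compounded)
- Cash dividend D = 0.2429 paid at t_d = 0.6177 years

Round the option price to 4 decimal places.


Answer: Price = 1.7482

Derivation:
PV(D) = D * exp(-r * t_d) = 0.2429 * 0.97619756 = 0.23711839
S_0' = S_0 - PV(D) = 11.3300 - 0.23711839 = 11.09288161
d1 = (ln(S_0'/K) + (r + sigma^2/2)*T) / (sigma*sqrt(T)) = 0.51120952
d2 = d1 - sigma*sqrt(T) = 0.24120952
exp(-rT) = 0.96175071
N(d1) = 0.69539782; N(d2) = 0.59530363
C = S_0' * N(d1) - K * exp(-rT) * N(d2) = 11.09288161 * 0.69539782 - 10.4200 * 0.96175071 * 0.59530363 = 1.7482


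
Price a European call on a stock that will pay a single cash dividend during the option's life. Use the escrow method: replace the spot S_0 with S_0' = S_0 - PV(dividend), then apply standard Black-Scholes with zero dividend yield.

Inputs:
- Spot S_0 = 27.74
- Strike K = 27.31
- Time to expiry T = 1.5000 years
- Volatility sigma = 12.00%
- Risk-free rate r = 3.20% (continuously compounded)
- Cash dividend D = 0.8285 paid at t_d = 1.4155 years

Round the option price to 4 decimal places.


Answer: Price = 2.0537

Derivation:
PV(D) = D * exp(-r * t_d) = 0.8285 * 0.95571455 = 0.79180950
S_0' = S_0 - PV(D) = 27.7400 - 0.79180950 = 26.94819050
d1 = (ln(S_0'/K) + (r + sigma^2/2)*T) / (sigma*sqrt(T)) = 0.30933801
d2 = d1 - sigma*sqrt(T) = 0.16236862
exp(-rT) = 0.95313379
N(d1) = 0.62146779; N(d2) = 0.56449221
C = S_0' * N(d1) - K * exp(-rT) * N(d2) = 26.94819050 * 0.62146779 - 27.3100 * 0.95313379 * 0.56449221 = 2.0537


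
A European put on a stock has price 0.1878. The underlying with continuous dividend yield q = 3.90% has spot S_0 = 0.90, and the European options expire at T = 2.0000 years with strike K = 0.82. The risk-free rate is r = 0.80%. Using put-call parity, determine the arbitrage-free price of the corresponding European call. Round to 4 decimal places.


Put-call parity: C - P = S_0 * exp(-qT) - K * exp(-rT).
S_0 * exp(-qT) = 0.9000 * 0.92496443 = 0.83246798
K * exp(-rT) = 0.8200 * 0.98412732 = 0.80698440
C = P + S*exp(-qT) - K*exp(-rT)
C = 0.1878 + 0.83246798 - 0.80698440 = 0.2133

Answer: Call price = 0.2133


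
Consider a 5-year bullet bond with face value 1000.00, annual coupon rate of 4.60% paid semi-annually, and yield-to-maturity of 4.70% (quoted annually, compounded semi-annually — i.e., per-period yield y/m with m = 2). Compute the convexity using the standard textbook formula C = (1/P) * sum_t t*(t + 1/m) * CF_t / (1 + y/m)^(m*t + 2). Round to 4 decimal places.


Coupon per period c = face * coupon_rate / m = 23.000000
Periods per year m = 2; per-period yield y/m = 0.023500
Number of cashflows N = 10
Cashflows (t years, CF_t, discount factor 1/(1+y/m)^(m*t), PV):
  t = 0.5000: CF_t = 23.000000, DF = 0.977040, PV = 22.471910
  t = 1.0000: CF_t = 23.000000, DF = 0.954606, PV = 21.955945
  t = 1.5000: CF_t = 23.000000, DF = 0.932688, PV = 21.451827
  t = 2.0000: CF_t = 23.000000, DF = 0.911273, PV = 20.959284
  t = 2.5000: CF_t = 23.000000, DF = 0.890350, PV = 20.478050
  t = 3.0000: CF_t = 23.000000, DF = 0.869907, PV = 20.007865
  t = 3.5000: CF_t = 23.000000, DF = 0.849934, PV = 19.548476
  t = 4.0000: CF_t = 23.000000, DF = 0.830419, PV = 19.099635
  t = 4.5000: CF_t = 23.000000, DF = 0.811352, PV = 18.661099
  t = 5.0000: CF_t = 1023.000000, DF = 0.792723, PV = 810.955762
Price P = sum_t PV_t = 995.589854
Convexity numerator sum_t t*(t + 1/m) * CF_t / (1+y/m)^(m*t + 2):
  t = 0.5000: term = 10.725914
  t = 1.0000: term = 31.438926
  t = 1.5000: term = 61.434150
  t = 2.0000: term = 100.039326
  t = 2.5000: term = 146.613571
  t = 3.0000: term = 200.546164
  t = 3.5000: term = 261.255384
  t = 4.0000: term = 328.187376
  t = 4.5000: term = 400.815066
  t = 5.0000: term = 21288.946156
Convexity = (1/P) * sum = 22830.002032 / 995.589854 = 22.931132

Answer: Convexity = 22.9311


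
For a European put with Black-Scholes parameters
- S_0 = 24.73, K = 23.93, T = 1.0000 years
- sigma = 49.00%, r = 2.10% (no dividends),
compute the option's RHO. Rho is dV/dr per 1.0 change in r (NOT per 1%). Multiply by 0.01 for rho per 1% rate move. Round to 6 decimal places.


d1 = 0.3549677135; d2 = -0.1350322865
phi(d1) = 0.3745838614; exp(-qT) = 1.0000000000; exp(-rT) = 0.9792189646
N(-d2) = 0.5537068264
Rho = -K*T*exp(-rT)*N(-d2) = -23.9300 * 1.0000 * 0.9792189646 * 0.5537068264 = -12.974851

Answer: Rho = -12.974851


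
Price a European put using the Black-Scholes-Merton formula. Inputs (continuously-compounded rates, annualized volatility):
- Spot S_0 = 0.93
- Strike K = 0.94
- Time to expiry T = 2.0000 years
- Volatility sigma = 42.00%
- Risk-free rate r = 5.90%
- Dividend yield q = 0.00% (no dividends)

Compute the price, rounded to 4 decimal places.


d1 = (ln(S/K) + (r - q + 0.5*sigma^2) * T) / (sigma * sqrt(T)) = 0.47764173
d2 = d1 - sigma * sqrt(T) = -0.11632797
exp(-rT) = 0.88869605; exp(-qT) = 1.00000000
P = K * exp(-rT) * N(-d2) - S_0 * exp(-qT) * N(-d1)
N(-d1) = 0.31645261; N(-d2) = 0.54630369
P = 0.9400 * 0.88869605 * 0.54630369 - 0.9300 * 1.00000000 * 0.31645261 = 0.1621

Answer: Price = 0.1621


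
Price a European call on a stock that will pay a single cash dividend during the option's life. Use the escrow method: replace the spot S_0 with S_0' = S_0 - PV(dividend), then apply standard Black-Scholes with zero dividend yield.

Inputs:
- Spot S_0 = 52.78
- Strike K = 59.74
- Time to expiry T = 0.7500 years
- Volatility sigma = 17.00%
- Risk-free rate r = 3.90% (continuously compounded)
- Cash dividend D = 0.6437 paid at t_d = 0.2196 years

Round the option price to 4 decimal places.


Answer: Price = 1.1064

Derivation:
PV(D) = D * exp(-r * t_d) = 0.6437 * 0.99147217 = 0.63821064
S_0' = S_0 - PV(D) = 52.7800 - 0.63821064 = 52.14178936
d1 = (ln(S_0'/K) + (r + sigma^2/2)*T) / (sigma*sqrt(T)) = -0.65171017
d2 = d1 - sigma*sqrt(T) = -0.79893449
exp(-rT) = 0.97117364
N(d1) = 0.25729408; N(d2) = 0.21216420
C = S_0' * N(d1) - K * exp(-rT) * N(d2) = 52.14178936 * 0.25729408 - 59.7400 * 0.97117364 * 0.21216420 = 1.1064
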